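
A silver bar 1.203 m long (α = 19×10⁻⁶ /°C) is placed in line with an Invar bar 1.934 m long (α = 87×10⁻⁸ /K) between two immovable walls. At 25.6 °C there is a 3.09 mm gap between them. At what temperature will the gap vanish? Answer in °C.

α₁L₁ = 2.2857×10⁻⁵ m/K, α₂L₂ = 1.68258×10⁻⁶ m/K → total 2.453958×10⁻⁵ m/K
ΔT = g/(α₁L₁+α₂L₂) = 3.09×10⁻³ / 2.453958×10⁻⁵ = 125.92 K
T = 25.6 + 125.92 = 151.52 °C

T = 152 °C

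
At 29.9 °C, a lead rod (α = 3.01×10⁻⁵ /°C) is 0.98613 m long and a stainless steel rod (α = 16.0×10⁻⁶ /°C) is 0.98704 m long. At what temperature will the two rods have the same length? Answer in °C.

Equal length when α₁L₁ΔT − α₂L₂ΔT = L₂ − L₁ = 9.10×10⁻⁴ m
α₁L₁ = 2.9682513×10⁻⁵, α₂L₂ = 1.579264×10⁻⁵ → Δ(αL) = 1.3889873×10⁻⁵ m/K
ΔT = 9.10×10⁻⁴ / 1.3889873×10⁻⁵ = 65.5154 K, so T = 29.9 + 65.5154 = 95.4154 °C

T = 95.42 °C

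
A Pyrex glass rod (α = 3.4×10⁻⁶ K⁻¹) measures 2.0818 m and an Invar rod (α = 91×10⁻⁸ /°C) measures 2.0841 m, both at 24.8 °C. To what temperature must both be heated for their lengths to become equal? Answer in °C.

L₁(1 + α₁ΔT) = L₂(1 + α₂ΔT) ⇒ ΔT = (L₂ − L₁)/(α₁L₁ − α₂L₂)
L₂ − L₁ = 2.0841 − 2.0818 = 2.30×10⁻³ m
α₁L₁ − α₂L₂ = 3.4×10⁻⁶×2.0818 − 91×10⁻⁸×2.0841 = 5.181589×10⁻⁶ m/K
ΔT = 2.30×10⁻³ / 5.181589×10⁻⁶ = 443.879 K
T = 24.8 + 443.879 = 468.679 °C

T = 468.7 °C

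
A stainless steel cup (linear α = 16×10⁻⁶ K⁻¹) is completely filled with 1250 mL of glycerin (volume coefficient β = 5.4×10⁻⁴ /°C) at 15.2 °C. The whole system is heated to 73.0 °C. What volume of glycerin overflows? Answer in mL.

35.5 mL

The cup also expands: β_container ≈ 3α = 4.8×10⁻⁵ /K
Net overflow = V₀(β_liq − 3α_cont)ΔT
β − 3α = 5.40×10⁻⁴ − 4.8×10⁻⁵ = 4.92×10⁻⁴ /K; ΔT = 57.8 K
ΔV = 1250 × 4.92×10⁻⁴ × 57.8 = 35.5 mL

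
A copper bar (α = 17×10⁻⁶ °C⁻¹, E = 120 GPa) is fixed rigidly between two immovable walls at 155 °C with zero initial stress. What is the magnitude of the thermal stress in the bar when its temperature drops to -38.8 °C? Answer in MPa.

σ = 395 MPa

Fully constrained: the free strain ε = αΔT is blocked, so σ = Eε = EαΔT.
|ΔT| = 193.8 K
σ = 120×10⁹ × 17×10⁻⁶ × 193.8 = 3.95×10⁸ Pa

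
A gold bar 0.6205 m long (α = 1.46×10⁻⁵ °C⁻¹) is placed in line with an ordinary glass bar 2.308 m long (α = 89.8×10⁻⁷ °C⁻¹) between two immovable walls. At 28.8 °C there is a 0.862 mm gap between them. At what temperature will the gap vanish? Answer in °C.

Gap closes when ΔL₁ + ΔL₂ = 0.862 mm = 8.62×10⁻⁴ m
(α₁L₁ + α₂L₂)ΔT = g
α₁L₁ + α₂L₂ = 1.46×10⁻⁵×0.6205 + 89.8×10⁻⁷×2.308 = 2.978514×10⁻⁵ m/K
ΔT = 8.62×10⁻⁴ / 2.978514×10⁻⁵ = 28.941 K
T = 28.8 + 28.941 = 57.741 °C

T = 57.7 °C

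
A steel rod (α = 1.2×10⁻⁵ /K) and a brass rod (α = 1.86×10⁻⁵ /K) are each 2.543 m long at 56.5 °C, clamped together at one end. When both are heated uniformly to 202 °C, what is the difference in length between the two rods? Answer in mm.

ΔT = 145.5 K
steel: ΔL = 1.2×10⁻⁵ × 2.543 m × 145.5 = 4.4401×10⁻³ m = 4.4401 mm
brass: ΔL = 1.86×10⁻⁵ × 2.543 m × 145.5 = 6.8821×10⁻³ m = 6.8821 mm
difference = 6.8821 − 4.4401 = 2.4420 mm

2.44 mm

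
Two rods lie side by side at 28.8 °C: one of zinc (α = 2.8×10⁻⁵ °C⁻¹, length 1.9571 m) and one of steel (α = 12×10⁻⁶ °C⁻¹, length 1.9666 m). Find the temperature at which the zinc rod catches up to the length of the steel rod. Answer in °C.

T = 333.3 °C

Equal length when α₁L₁ΔT − α₂L₂ΔT = L₂ − L₁ = 9.50×10⁻³ m
α₁L₁ = 5.47988×10⁻⁵, α₂L₂ = 2.35992×10⁻⁵ → Δ(αL) = 3.11996×10⁻⁵ m/K
ΔT = 9.50×10⁻³ / 3.11996×10⁻⁵ = 304.491 K, so T = 28.8 + 304.491 = 333.291 °C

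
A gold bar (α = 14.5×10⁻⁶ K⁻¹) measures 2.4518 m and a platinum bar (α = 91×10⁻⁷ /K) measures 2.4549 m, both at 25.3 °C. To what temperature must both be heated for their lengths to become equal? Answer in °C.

Equal length when α₁L₁ΔT − α₂L₂ΔT = L₂ − L₁ = 3.10×10⁻³ m
α₁L₁ = 3.55511×10⁻⁵, α₂L₂ = 2.233959×10⁻⁵ → Δ(αL) = 1.321151×10⁻⁵ m/K
ΔT = 3.10×10⁻³ / 1.321151×10⁻⁵ = 234.644 K, so T = 25.3 + 234.644 = 259.944 °C

T = 259.9 °C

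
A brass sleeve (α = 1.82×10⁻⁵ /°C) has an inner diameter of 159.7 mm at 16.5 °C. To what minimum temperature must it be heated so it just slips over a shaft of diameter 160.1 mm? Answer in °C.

Required Δd = 160.1 − 159.7 = 0.4 mm
Δd = αd₀ΔT ⇒ ΔT = Δd/(αd₀) = 0.4 / (1.82×10⁻⁵ × 159.7) = 137.62 K
T_min = 16.5 + 137.62 = 154.12 °C

T = 154 °C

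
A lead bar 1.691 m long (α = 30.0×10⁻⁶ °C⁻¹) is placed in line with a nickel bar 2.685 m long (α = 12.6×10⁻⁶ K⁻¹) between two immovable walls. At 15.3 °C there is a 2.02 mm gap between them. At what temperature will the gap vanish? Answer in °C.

T = 39.2 °C

α₁L₁ = 5.073×10⁻⁵ m/K, α₂L₂ = 3.3831×10⁻⁵ m/K → total 8.4561×10⁻⁵ m/K
ΔT = g/(α₁L₁+α₂L₂) = 2.02×10⁻³ / 8.4561×10⁻⁵ = 23.888 K
T = 15.3 + 23.888 = 39.188 °C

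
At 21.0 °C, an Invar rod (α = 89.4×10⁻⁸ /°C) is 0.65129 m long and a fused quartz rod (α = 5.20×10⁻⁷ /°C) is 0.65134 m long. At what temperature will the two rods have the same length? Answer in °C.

Equal length when α₁L₁ΔT − α₂L₂ΔT = L₂ − L₁ = 5.00×10⁻⁵ m
α₁L₁ = 5.8225326×10⁻⁷, α₂L₂ = 3.386968×10⁻⁷ → Δ(αL) = 2.4355646×10⁻⁷ m/K
ΔT = 5.00×10⁻⁵ / 2.4355646×10⁻⁷ = 205.291 K, so T = 21.0 + 205.291 = 226.291 °C

T = 226.3 °C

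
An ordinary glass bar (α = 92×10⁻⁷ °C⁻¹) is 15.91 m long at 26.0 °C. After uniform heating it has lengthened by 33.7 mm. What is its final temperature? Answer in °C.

T = 256 °C

ΔL = αL₀ΔT ⇒ ΔT = ΔL / (αL₀)
ΔT = 33.7×10⁻³ m / (92×10⁻⁷ × 15.91 m) = 230.24 K
T = 26.0 + 230.24 = 256.24 °C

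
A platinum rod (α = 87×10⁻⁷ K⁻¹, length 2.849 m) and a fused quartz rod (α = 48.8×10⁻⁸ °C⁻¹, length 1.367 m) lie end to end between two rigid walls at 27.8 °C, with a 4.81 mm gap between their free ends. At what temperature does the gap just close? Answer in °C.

T = 217 °C

α₁L₁ = 2.47863×10⁻⁵ m/K, α₂L₂ = 6.67096×10⁻⁷ m/K → total 2.5453396×10⁻⁵ m/K
ΔT = g/(α₁L₁+α₂L₂) = 4.81×10⁻³ / 2.5453396×10⁻⁵ = 188.97 K
T = 27.8 + 188.97 = 216.77 °C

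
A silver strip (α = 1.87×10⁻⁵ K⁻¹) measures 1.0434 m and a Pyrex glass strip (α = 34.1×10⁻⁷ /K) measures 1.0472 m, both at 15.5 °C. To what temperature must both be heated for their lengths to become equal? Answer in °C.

T = 253.9 °C

Equal length when α₁L₁ΔT − α₂L₂ΔT = L₂ − L₁ = 3.80×10⁻³ m
α₁L₁ = 1.951158×10⁻⁵, α₂L₂ = 3.570952×10⁻⁶ → Δ(αL) = 1.5940628×10⁻⁵ m/K
ΔT = 3.80×10⁻³ / 1.5940628×10⁻⁵ = 238.385 K, so T = 15.5 + 238.385 = 253.885 °C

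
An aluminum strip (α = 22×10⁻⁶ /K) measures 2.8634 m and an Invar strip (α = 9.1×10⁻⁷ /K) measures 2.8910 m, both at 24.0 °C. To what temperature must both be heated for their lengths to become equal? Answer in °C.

T = 481.2 °C

L₁(1 + α₁ΔT) = L₂(1 + α₂ΔT) ⇒ ΔT = (L₂ − L₁)/(α₁L₁ − α₂L₂)
L₂ − L₁ = 2.8910 − 2.8634 = 2.76×10⁻² m
α₁L₁ − α₂L₂ = 22×10⁻⁶×2.8634 − 9.1×10⁻⁷×2.8910 = 6.036399×10⁻⁵ m/K
ΔT = 2.76×10⁻² / 6.036399×10⁻⁵ = 457.226 K
T = 24.0 + 457.226 = 481.226 °C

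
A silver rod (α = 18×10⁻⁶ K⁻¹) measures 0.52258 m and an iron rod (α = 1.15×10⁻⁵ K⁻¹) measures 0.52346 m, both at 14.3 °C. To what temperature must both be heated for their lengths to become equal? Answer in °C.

L₁(1 + α₁ΔT) = L₂(1 + α₂ΔT) ⇒ ΔT = (L₂ − L₁)/(α₁L₁ − α₂L₂)
L₂ − L₁ = 0.52346 − 0.52258 = 8.80×10⁻⁴ m
α₁L₁ − α₂L₂ = 18×10⁻⁶×0.52258 − 1.15×10⁻⁵×0.52346 = 3.38665×10⁻⁶ m/K
ΔT = 8.80×10⁻⁴ / 3.38665×10⁻⁶ = 259.844 K
T = 14.3 + 259.844 = 274.144 °C

T = 274.1 °C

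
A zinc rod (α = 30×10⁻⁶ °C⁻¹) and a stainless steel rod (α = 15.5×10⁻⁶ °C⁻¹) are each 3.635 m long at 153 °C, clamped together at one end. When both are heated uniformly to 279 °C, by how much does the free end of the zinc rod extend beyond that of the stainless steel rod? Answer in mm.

6.64 mm

ΔT = 126 K
zinc: ΔL = 30×10⁻⁶ × 3.635 m × 126 = 1.3740×10⁻² m = 13.740 mm
stainless steel: ΔL = 15.5×10⁻⁶ × 3.635 m × 126 = 7.0992×10⁻³ m = 7.0992 mm
difference = 13.740 − 7.0992 = 6.6408 mm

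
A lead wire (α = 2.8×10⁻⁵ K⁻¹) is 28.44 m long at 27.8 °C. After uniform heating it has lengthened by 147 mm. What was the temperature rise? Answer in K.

ΔL = αL₀ΔT ⇒ ΔT = ΔL / (αL₀)
ΔT = 147×10⁻³ m / (2.8×10⁻⁵ × 28.44 m) = 184.60 K

ΔT = 185 K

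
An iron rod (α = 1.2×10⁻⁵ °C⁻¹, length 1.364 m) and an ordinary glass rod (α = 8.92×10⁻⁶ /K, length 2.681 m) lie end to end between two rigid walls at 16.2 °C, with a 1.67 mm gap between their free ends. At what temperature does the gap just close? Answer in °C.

T = 57.7 °C

α₁L₁ = 1.6368×10⁻⁵ m/K, α₂L₂ = 2.391452×10⁻⁵ m/K → total 4.028252×10⁻⁵ m/K
ΔT = g/(α₁L₁+α₂L₂) = 1.67×10⁻³ / 4.028252×10⁻⁵ = 41.457 K
T = 16.2 + 41.457 = 57.657 °C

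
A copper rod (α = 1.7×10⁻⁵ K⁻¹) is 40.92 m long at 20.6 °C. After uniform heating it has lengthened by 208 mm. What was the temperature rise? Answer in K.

ΔL = αL₀ΔT ⇒ ΔT = ΔL / (αL₀)
ΔT = 208×10⁻³ m / (1.7×10⁻⁵ × 40.92 m) = 299.01 K

ΔT = 299 K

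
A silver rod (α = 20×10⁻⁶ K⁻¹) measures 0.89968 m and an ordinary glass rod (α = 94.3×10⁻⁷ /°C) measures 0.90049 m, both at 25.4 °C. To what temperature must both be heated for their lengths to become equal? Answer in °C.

T = 110.6 °C

L₁(1 + α₁ΔT) = L₂(1 + α₂ΔT) ⇒ ΔT = (L₂ − L₁)/(α₁L₁ − α₂L₂)
L₂ − L₁ = 0.90049 − 0.89968 = 8.10×10⁻⁴ m
α₁L₁ − α₂L₂ = 20×10⁻⁶×0.89968 − 94.3×10⁻⁷×0.90049 = 9.5019793×10⁻⁶ m/K
ΔT = 8.10×10⁻⁴ / 9.5019793×10⁻⁶ = 85.245 K
T = 25.4 + 85.245 = 110.645 °C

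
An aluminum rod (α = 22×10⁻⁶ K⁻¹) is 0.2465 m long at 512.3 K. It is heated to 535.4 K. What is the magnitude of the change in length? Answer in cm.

ΔL = 0.0125 cm

|ΔT| = |535.4 − 512.3| = 23.1 K
ΔL = αL₀ΔT = (22×10⁻⁶)(0.2465)(23.1) = 1.25×10⁻⁴ m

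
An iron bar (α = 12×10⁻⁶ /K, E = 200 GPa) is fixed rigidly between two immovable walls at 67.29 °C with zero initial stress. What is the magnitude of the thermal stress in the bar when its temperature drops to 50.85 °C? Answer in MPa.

Fully constrained: the free strain ε = αΔT is blocked, so σ = Eε = EαΔT.
|ΔT| = 16.44 K
σ = 200×10⁹ × 12×10⁻⁶ × 16.44 = 3.95×10⁷ Pa

σ = 39.5 MPa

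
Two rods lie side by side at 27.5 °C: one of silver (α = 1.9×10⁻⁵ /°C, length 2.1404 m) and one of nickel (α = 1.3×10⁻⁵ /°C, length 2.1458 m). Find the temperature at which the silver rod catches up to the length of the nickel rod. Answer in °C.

T = 450.3 °C

Equal length when α₁L₁ΔT − α₂L₂ΔT = L₂ − L₁ = 5.40×10⁻³ m
α₁L₁ = 4.06676×10⁻⁵, α₂L₂ = 2.78954×10⁻⁵ → Δ(αL) = 1.27722×10⁻⁵ m/K
ΔT = 5.40×10⁻³ / 1.27722×10⁻⁵ = 422.793 K, so T = 27.5 + 422.793 = 450.293 °C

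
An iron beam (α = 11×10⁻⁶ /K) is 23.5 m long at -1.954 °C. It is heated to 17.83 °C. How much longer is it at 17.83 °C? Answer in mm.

ΔL = 5.11 mm

|ΔT| = |17.83 − (-1.954)| = 19.784 K
ΔL = αL₀ΔT = (11×10⁻⁶)(23.5)(19.784) = 5.11×10⁻³ m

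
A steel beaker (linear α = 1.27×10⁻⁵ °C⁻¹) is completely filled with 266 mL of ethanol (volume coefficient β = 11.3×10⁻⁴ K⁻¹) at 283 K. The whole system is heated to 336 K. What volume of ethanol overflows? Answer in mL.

The beaker also expands: β_container ≈ 3α = 3.81×10⁻⁵ /K
Net overflow = V₀(β_liq − 3α_cont)ΔT
β − 3α = 1.13×10⁻³ − 3.81×10⁻⁵ = 1.0919×10⁻³ /K; ΔT = 53 K
ΔV = 266 × 1.0919×10⁻³ × 53 = 15.4 mL

15.4 mL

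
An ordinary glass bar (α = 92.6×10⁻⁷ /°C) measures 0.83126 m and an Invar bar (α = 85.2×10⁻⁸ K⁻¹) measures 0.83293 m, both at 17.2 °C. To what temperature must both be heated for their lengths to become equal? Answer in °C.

T = 256.2 °C

Equal length when α₁L₁ΔT − α₂L₂ΔT = L₂ − L₁ = 1.67×10⁻³ m
α₁L₁ = 7.6974676×10⁻⁶, α₂L₂ = 7.0965636×10⁻⁷ → Δ(αL) = 6.98781124×10⁻⁶ m/K
ΔT = 1.67×10⁻³ / 6.98781124×10⁻⁶ = 238.988 K, so T = 17.2 + 238.988 = 256.188 °C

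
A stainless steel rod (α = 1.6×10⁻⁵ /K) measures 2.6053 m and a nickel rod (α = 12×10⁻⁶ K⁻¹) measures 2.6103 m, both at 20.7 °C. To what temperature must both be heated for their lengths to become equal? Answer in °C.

T = 503.3 °C

Equal length when α₁L₁ΔT − α₂L₂ΔT = L₂ − L₁ = 5.00×10⁻³ m
α₁L₁ = 4.16848×10⁻⁵, α₂L₂ = 3.13236×10⁻⁵ → Δ(αL) = 1.03612×10⁻⁵ m/K
ΔT = 5.00×10⁻³ / 1.03612×10⁻⁵ = 482.570 K, so T = 20.7 + 482.570 = 503.270 °C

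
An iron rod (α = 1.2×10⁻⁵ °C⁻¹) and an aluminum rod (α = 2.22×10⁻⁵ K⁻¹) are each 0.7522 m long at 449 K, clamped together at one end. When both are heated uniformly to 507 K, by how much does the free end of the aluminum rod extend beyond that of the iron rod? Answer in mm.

ΔT = 58 K
iron: ΔL = 1.2×10⁻⁵ × 0.7522 m × 58 = 5.2353×10⁻⁴ m = 0.52353 mm
aluminum: ΔL = 2.22×10⁻⁵ × 0.7522 m × 58 = 9.6853×10⁻⁴ m = 0.96853 mm
difference = 0.96853 − 0.52353 = 0.44500 mm

0.445 mm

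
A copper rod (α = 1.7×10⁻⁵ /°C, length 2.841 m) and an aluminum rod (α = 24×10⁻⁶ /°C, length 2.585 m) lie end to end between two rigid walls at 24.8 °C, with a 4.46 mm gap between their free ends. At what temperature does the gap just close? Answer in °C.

T = 65.2 °C

Gap closes when ΔL₁ + ΔL₂ = 4.46 mm = 4.46×10⁻³ m
(α₁L₁ + α₂L₂)ΔT = g
α₁L₁ + α₂L₂ = 1.7×10⁻⁵×2.841 + 24×10⁻⁶×2.585 = 1.10337×10⁻⁴ m/K
ΔT = 4.46×10⁻³ / 1.10337×10⁻⁴ = 40.422 K
T = 24.8 + 40.422 = 65.222 °C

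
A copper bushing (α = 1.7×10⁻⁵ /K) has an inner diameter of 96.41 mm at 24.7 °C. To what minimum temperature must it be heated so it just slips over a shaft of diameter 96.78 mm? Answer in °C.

Required Δd = 96.78 − 96.41 = 0.37 mm
Δd = αd₀ΔT ⇒ ΔT = Δd/(αd₀) = 0.37 / (1.7×10⁻⁵ × 96.41) = 225.75 K
T_min = 24.7 + 225.75 = 250.45 °C

T = 250 °C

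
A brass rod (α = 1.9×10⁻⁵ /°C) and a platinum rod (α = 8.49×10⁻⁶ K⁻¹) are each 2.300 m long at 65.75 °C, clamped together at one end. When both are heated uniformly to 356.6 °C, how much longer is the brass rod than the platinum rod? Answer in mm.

ΔT = 290.85 K
brass: ΔL = 1.9×10⁻⁵ × 2.300 m × 290.85 = 1.2710×10⁻² m = 12.710 mm
platinum: ΔL = 8.49×10⁻⁶ × 2.300 m × 290.85 = 5.6794×10⁻³ m = 5.6794 mm
difference = 12.710 − 5.6794 = 7.0306 mm

7.03 mm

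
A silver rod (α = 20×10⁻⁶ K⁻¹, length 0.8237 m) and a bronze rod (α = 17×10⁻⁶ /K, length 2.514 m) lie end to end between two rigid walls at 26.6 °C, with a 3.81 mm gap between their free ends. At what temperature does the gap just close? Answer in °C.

α₁L₁ = 1.6474×10⁻⁵ m/K, α₂L₂ = 4.2738×10⁻⁵ m/K → total 5.9212×10⁻⁵ m/K
ΔT = g/(α₁L₁+α₂L₂) = 3.81×10⁻³ / 5.9212×10⁻⁵ = 64.345 K
T = 26.6 + 64.345 = 90.945 °C

T = 90.9 °C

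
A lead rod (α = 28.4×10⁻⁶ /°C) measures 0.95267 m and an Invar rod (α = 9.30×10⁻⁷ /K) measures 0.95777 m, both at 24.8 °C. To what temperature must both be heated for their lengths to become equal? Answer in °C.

T = 219.7 °C

L₁(1 + α₁ΔT) = L₂(1 + α₂ΔT) ⇒ ΔT = (L₂ − L₁)/(α₁L₁ − α₂L₂)
L₂ − L₁ = 0.95777 − 0.95267 = 5.10×10⁻³ m
α₁L₁ − α₂L₂ = 28.4×10⁻⁶×0.95267 − 9.30×10⁻⁷×0.95777 = 2.61651019×10⁻⁵ m/K
ΔT = 5.10×10⁻³ / 2.61651019×10⁻⁵ = 194.916 K
T = 24.8 + 194.916 = 219.716 °C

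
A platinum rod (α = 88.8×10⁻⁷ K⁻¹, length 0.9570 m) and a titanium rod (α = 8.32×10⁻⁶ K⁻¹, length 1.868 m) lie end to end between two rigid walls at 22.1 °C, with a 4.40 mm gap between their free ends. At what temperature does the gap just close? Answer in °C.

Gap closes when ΔL₁ + ΔL₂ = 4.40 mm = 4.40×10⁻³ m
(α₁L₁ + α₂L₂)ΔT = g
α₁L₁ + α₂L₂ = 88.8×10⁻⁷×0.9570 + 8.32×10⁻⁶×1.868 = 2.403992×10⁻⁵ m/K
ΔT = 4.40×10⁻³ / 2.403992×10⁻⁵ = 183.03 K
T = 22.1 + 183.03 = 205.13 °C

T = 205 °C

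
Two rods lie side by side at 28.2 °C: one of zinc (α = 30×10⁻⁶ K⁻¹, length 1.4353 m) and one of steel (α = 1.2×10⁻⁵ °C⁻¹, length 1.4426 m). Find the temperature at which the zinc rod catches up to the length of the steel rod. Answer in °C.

T = 311.7 °C

Equal length when α₁L₁ΔT − α₂L₂ΔT = L₂ − L₁ = 7.30×10⁻³ m
α₁L₁ = 4.3059×10⁻⁵, α₂L₂ = 1.73112×10⁻⁵ → Δ(αL) = 2.57478×10⁻⁵ m/K
ΔT = 7.30×10⁻³ / 2.57478×10⁻⁵ = 283.519 K, so T = 28.2 + 283.519 = 311.719 °C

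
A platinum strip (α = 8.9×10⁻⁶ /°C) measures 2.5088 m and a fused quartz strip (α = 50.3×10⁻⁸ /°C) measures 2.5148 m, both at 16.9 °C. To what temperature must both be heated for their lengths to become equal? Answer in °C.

T = 301.8 °C

Equal length when α₁L₁ΔT − α₂L₂ΔT = L₂ − L₁ = 6.00×10⁻³ m
α₁L₁ = 2.232832×10⁻⁵, α₂L₂ = 1.2649444×10⁻⁶ → Δ(αL) = 2.10633756×10⁻⁵ m/K
ΔT = 6.00×10⁻³ / 2.10633756×10⁻⁵ = 284.855 K, so T = 16.9 + 284.855 = 301.755 °C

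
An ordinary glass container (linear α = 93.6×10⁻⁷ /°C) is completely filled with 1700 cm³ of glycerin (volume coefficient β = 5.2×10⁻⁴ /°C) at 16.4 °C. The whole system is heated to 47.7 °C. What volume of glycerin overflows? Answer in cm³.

The container also expands: β_container ≈ 3α = 2.808×10⁻⁵ /K
Net overflow = V₀(β_liq − 3α_cont)ΔT
β − 3α = 5.20×10⁻⁴ − 2.808×10⁻⁵ = 4.9192×10⁻⁴ /K; ΔT = 31.3 K
ΔV = 1700 × 4.9192×10⁻⁴ × 31.3 = 26.2 cm³

26.2 cm³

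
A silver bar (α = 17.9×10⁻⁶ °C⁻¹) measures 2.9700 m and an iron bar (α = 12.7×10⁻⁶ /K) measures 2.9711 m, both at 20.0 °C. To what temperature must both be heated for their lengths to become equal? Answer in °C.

L₁(1 + α₁ΔT) = L₂(1 + α₂ΔT) ⇒ ΔT = (L₂ − L₁)/(α₁L₁ − α₂L₂)
L₂ − L₁ = 2.9711 − 2.9700 = 1.10×10⁻³ m
α₁L₁ − α₂L₂ = 17.9×10⁻⁶×2.9700 − 12.7×10⁻⁶×2.9711 = 1.543003×10⁻⁵ m/K
ΔT = 1.10×10⁻³ / 1.543003×10⁻⁵ = 71.2896 K
T = 20.0 + 71.2896 = 91.2896 °C

T = 91.29 °C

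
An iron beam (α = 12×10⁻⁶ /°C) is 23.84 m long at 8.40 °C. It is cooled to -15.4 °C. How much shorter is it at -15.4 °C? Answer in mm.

ΔL = 6.81 mm

|ΔT| = |-15.4 − 8.40| = 23.80 K
ΔL = αL₀ΔT = (12×10⁻⁶)(23.84)(23.80) = 6.81×10⁻³ m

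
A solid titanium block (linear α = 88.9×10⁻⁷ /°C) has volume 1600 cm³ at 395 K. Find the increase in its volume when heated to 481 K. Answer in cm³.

Isotropic solid: β ≈ 3α = 2.7×10⁻⁵ /K; ΔT = 86 K
ΔV = 3αV₀ΔT = 3(88.9×10⁻⁷)(1600)(86) = 3.67 cm³

ΔV = 3.67 cm³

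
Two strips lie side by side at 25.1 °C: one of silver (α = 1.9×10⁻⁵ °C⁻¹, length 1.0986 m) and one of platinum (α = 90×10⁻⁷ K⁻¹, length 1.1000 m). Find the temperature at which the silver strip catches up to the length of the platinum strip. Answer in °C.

T = 152.7 °C

L₁(1 + α₁ΔT) = L₂(1 + α₂ΔT) ⇒ ΔT = (L₂ − L₁)/(α₁L₁ − α₂L₂)
L₂ − L₁ = 1.1000 − 1.0986 = 1.40×10⁻³ m
α₁L₁ − α₂L₂ = 1.9×10⁻⁵×1.0986 − 90×10⁻⁷×1.1000 = 1.09734×10⁻⁵ m/K
ΔT = 1.40×10⁻³ / 1.09734×10⁻⁵ = 127.581 K
T = 25.1 + 127.581 = 152.681 °C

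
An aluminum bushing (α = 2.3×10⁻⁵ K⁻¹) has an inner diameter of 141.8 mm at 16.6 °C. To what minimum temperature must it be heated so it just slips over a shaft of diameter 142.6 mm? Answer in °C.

T = 262 °C

Required Δd = 142.6 − 141.8 = 0.8 mm
Δd = αd₀ΔT ⇒ ΔT = Δd/(αd₀) = 0.8 / (2.3×10⁻⁵ × 141.8) = 245.29 K
T_min = 16.6 + 245.29 = 261.89 °C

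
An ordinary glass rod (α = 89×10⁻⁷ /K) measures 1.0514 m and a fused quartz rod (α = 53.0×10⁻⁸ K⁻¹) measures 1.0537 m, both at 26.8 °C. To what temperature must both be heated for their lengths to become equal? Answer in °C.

Equal length when α₁L₁ΔT − α₂L₂ΔT = L₂ − L₁ = 2.30×10⁻³ m
α₁L₁ = 9.35746×10⁻⁶, α₂L₂ = 5.58461×10⁻⁷ → Δ(αL) = 8.798999×10⁻⁶ m/K
ΔT = 2.30×10⁻³ / 8.798999×10⁻⁶ = 261.393 K, so T = 26.8 + 261.393 = 288.193 °C

T = 288.2 °C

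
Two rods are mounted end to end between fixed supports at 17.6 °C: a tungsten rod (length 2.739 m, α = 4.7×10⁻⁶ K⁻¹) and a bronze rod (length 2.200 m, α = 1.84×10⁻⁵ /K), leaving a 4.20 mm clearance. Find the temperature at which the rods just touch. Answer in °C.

T = 96.3 °C

Gap closes when ΔL₁ + ΔL₂ = 4.20 mm = 4.20×10⁻³ m
(α₁L₁ + α₂L₂)ΔT = g
α₁L₁ + α₂L₂ = 4.7×10⁻⁶×2.739 + 1.84×10⁻⁵×2.200 = 5.33533×10⁻⁵ m/K
ΔT = 4.20×10⁻³ / 5.33533×10⁻⁵ = 78.721 K
T = 17.6 + 78.721 = 96.321 °C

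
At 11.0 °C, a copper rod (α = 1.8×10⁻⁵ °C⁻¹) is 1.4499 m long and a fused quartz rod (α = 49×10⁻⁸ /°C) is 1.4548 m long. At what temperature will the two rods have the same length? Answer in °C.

T = 204.0 °C

L₁(1 + α₁ΔT) = L₂(1 + α₂ΔT) ⇒ ΔT = (L₂ − L₁)/(α₁L₁ − α₂L₂)
L₂ − L₁ = 1.4548 − 1.4499 = 4.90×10⁻³ m
α₁L₁ − α₂L₂ = 1.8×10⁻⁵×1.4499 − 49×10⁻⁸×1.4548 = 2.5385348×10⁻⁵ m/K
ΔT = 4.90×10⁻³ / 2.5385348×10⁻⁵ = 193.025 K
T = 11.0 + 193.025 = 204.025 °C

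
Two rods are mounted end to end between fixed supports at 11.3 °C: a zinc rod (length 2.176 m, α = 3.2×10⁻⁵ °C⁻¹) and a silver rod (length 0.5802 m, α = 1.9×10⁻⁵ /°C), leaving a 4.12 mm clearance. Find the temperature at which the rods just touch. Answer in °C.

α₁L₁ = 6.9632×10⁻⁵ m/K, α₂L₂ = 1.10238×10⁻⁵ m/K → total 8.06558×10⁻⁵ m/K
ΔT = g/(α₁L₁+α₂L₂) = 4.12×10⁻³ / 8.06558×10⁻⁵ = 51.081 K
T = 11.3 + 51.081 = 62.381 °C

T = 62.4 °C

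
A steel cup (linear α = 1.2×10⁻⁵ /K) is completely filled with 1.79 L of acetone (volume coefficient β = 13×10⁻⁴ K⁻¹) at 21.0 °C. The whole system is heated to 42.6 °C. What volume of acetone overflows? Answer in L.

0.0489 L

The cup also expands: β_container ≈ 3α = 3.6×10⁻⁵ /K
Net overflow = V₀(β_liq − 3α_cont)ΔT
β − 3α = 1.30×10⁻³ − 3.6×10⁻⁵ = 1.264×10⁻³ /K; ΔT = 21.6 K
ΔV = 1.79 × 1.264×10⁻³ × 21.6 = 0.0489 L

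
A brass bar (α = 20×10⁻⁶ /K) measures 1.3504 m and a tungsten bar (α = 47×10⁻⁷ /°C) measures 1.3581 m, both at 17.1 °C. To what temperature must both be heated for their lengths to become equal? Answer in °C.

L₁(1 + α₁ΔT) = L₂(1 + α₂ΔT) ⇒ ΔT = (L₂ − L₁)/(α₁L₁ − α₂L₂)
L₂ − L₁ = 1.3581 − 1.3504 = 7.70×10⁻³ m
α₁L₁ − α₂L₂ = 20×10⁻⁶×1.3504 − 47×10⁻⁷×1.3581 = 2.062493×10⁻⁵ m/K
ΔT = 7.70×10⁻³ / 2.062493×10⁻⁵ = 373.335 K
T = 17.1 + 373.335 = 390.435 °C

T = 390.4 °C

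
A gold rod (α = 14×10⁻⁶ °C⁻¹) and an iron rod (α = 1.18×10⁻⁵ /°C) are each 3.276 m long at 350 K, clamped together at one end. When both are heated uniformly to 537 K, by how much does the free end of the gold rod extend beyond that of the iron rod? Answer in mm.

ΔT = 187 K
gold: ΔL = 14×10⁻⁶ × 3.276 m × 187 = 8.5766×10⁻³ m = 8.5766 mm
iron: ΔL = 1.18×10⁻⁵ × 3.276 m × 187 = 7.2288×10⁻³ m = 7.2288 mm
difference = 8.5766 − 7.2288 = 1.3478 mm

1.35 mm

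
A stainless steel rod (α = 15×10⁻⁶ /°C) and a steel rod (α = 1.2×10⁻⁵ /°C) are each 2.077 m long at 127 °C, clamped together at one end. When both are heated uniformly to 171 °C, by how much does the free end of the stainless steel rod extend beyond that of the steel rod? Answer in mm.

0.274 mm

ΔT = 44 K
stainless steel: ΔL = 15×10⁻⁶ × 2.077 m × 44 = 1.3708×10⁻³ m = 1.3708 mm
steel: ΔL = 1.2×10⁻⁵ × 2.077 m × 44 = 1.0967×10⁻³ m = 1.0967 mm
difference = 1.3708 − 1.0967 = 0.2741 mm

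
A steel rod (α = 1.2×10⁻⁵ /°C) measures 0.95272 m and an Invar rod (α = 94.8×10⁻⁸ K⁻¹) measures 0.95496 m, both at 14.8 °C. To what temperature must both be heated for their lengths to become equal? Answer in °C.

Equal length when α₁L₁ΔT − α₂L₂ΔT = L₂ − L₁ = 2.24×10⁻³ m
α₁L₁ = 1.143264×10⁻⁵, α₂L₂ = 9.0530208×10⁻⁷ → Δ(αL) = 1.052733792×10⁻⁵ m/K
ΔT = 2.24×10⁻³ / 1.052733792×10⁻⁵ = 212.779 K, so T = 14.8 + 212.779 = 227.579 °C

T = 227.6 °C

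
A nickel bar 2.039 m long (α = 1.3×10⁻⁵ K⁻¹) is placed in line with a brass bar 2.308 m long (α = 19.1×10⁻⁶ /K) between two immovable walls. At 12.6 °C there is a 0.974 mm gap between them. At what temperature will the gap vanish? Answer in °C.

T = 26.4 °C

Gap closes when ΔL₁ + ΔL₂ = 0.974 mm = 9.74×10⁻⁴ m
(α₁L₁ + α₂L₂)ΔT = g
α₁L₁ + α₂L₂ = 1.3×10⁻⁵×2.039 + 19.1×10⁻⁶×2.308 = 7.05898×10⁻⁵ m/K
ΔT = 9.74×10⁻⁴ / 7.05898×10⁻⁵ = 13.798 K
T = 12.6 + 13.798 = 26.398 °C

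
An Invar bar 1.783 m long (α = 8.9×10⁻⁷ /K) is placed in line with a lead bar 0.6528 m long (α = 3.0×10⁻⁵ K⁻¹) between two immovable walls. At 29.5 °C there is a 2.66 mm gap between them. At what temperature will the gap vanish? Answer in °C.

T = 155 °C

α₁L₁ = 1.58687×10⁻⁶ m/K, α₂L₂ = 1.9584×10⁻⁵ m/K → total 2.117087×10⁻⁵ m/K
ΔT = g/(α₁L₁+α₂L₂) = 2.66×10⁻³ / 2.117087×10⁻⁵ = 125.64 K
T = 29.5 + 125.64 = 155.14 °C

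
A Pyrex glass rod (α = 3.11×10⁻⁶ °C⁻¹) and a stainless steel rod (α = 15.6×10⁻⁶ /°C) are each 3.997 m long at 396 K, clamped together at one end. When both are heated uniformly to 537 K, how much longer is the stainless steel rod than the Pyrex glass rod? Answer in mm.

ΔT = 141 K
Pyrex glass: ΔL = 3.11×10⁻⁶ × 3.997 m × 141 = 1.7527×10⁻³ m = 1.7527 mm
stainless steel: ΔL = 15.6×10⁻⁶ × 3.997 m × 141 = 8.7918×10⁻³ m = 8.7918 mm
difference = 8.7918 − 1.7527 = 7.0391 mm

7.04 mm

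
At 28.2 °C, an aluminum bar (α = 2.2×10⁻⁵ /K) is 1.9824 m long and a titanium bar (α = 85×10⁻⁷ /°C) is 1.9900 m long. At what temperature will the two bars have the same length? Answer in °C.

T = 312.9 °C

L₁(1 + α₁ΔT) = L₂(1 + α₂ΔT) ⇒ ΔT = (L₂ − L₁)/(α₁L₁ − α₂L₂)
L₂ − L₁ = 1.9900 − 1.9824 = 7.60×10⁻³ m
α₁L₁ − α₂L₂ = 2.2×10⁻⁵×1.9824 − 85×10⁻⁷×1.9900 = 2.66978×10⁻⁵ m/K
ΔT = 7.60×10⁻³ / 2.66978×10⁻⁵ = 284.668 K
T = 28.2 + 284.668 = 312.868 °C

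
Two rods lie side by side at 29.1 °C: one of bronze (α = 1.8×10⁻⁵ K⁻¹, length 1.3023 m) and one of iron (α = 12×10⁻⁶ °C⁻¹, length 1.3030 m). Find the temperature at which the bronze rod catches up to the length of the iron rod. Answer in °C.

T = 118.8 °C

Equal length when α₁L₁ΔT − α₂L₂ΔT = L₂ − L₁ = 7.00×10⁻⁴ m
α₁L₁ = 2.34414×10⁻⁵, α₂L₂ = 1.5636×10⁻⁵ → Δ(αL) = 7.8054×10⁻⁶ m/K
ΔT = 7.00×10⁻⁴ / 7.8054×10⁻⁶ = 89.682 K, so T = 29.1 + 89.682 = 118.782 °C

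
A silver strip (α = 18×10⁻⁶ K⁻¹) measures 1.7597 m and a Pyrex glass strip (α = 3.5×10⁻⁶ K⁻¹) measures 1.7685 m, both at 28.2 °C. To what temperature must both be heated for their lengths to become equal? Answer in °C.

L₁(1 + α₁ΔT) = L₂(1 + α₂ΔT) ⇒ ΔT = (L₂ − L₁)/(α₁L₁ − α₂L₂)
L₂ − L₁ = 1.7685 − 1.7597 = 8.80×10⁻³ m
α₁L₁ − α₂L₂ = 18×10⁻⁶×1.7597 − 3.5×10⁻⁶×1.7685 = 2.548485×10⁻⁵ m/K
ΔT = 8.80×10⁻³ / 2.548485×10⁻⁵ = 345.303 K
T = 28.2 + 345.303 = 373.503 °C

T = 373.5 °C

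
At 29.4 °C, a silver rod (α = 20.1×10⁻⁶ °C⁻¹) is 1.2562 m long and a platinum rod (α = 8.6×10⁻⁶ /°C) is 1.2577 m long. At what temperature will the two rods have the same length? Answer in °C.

T = 133.3 °C

L₁(1 + α₁ΔT) = L₂(1 + α₂ΔT) ⇒ ΔT = (L₂ − L₁)/(α₁L₁ − α₂L₂)
L₂ − L₁ = 1.2577 − 1.2562 = 1.50×10⁻³ m
α₁L₁ − α₂L₂ = 20.1×10⁻⁶×1.2562 − 8.6×10⁻⁶×1.2577 = 1.44334×10⁻⁵ m/K
ΔT = 1.50×10⁻³ / 1.44334×10⁻⁵ = 103.926 K
T = 29.4 + 103.926 = 133.326 °C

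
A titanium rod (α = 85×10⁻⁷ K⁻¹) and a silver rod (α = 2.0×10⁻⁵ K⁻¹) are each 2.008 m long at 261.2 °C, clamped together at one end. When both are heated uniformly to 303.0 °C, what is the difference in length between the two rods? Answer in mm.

ΔT = 41.8 K
titanium: ΔL = 85×10⁻⁷ × 2.008 m × 41.8 = 7.1344×10⁻⁴ m = 0.71344 mm
silver: ΔL = 2.0×10⁻⁵ × 2.008 m × 41.8 = 1.6787×10⁻³ m = 1.6787 mm
difference = 1.6787 − 0.71344 = 0.96526 mm

0.965 mm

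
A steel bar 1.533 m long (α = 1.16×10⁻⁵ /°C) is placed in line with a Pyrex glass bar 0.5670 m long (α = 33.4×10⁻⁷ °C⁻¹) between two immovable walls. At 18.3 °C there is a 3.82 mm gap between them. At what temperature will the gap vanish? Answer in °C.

Gap closes when ΔL₁ + ΔL₂ = 3.82 mm = 3.82×10⁻³ m
(α₁L₁ + α₂L₂)ΔT = g
α₁L₁ + α₂L₂ = 1.16×10⁻⁵×1.533 + 33.4×10⁻⁷×0.5670 = 1.967658×10⁻⁵ m/K
ΔT = 3.82×10⁻³ / 1.967658×10⁻⁵ = 194.14 K
T = 18.3 + 194.14 = 212.44 °C

T = 212 °C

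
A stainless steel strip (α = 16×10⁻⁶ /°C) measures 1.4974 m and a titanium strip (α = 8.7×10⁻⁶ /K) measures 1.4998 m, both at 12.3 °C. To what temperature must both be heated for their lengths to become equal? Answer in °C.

Equal length when α₁L₁ΔT − α₂L₂ΔT = L₂ − L₁ = 2.40×10⁻³ m
α₁L₁ = 2.39584×10⁻⁵, α₂L₂ = 1.304826×10⁻⁵ → Δ(αL) = 1.091014×10⁻⁵ m/K
ΔT = 2.40×10⁻³ / 1.091014×10⁻⁵ = 219.979 K, so T = 12.3 + 219.979 = 232.279 °C

T = 232.3 °C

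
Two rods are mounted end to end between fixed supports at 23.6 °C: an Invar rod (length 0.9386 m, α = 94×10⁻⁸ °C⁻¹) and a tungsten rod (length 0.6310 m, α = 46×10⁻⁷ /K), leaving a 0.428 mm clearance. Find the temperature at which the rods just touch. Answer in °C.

α₁L₁ = 8.82284×10⁻⁷ m/K, α₂L₂ = 2.9026×10⁻⁶ m/K → total 3.784884×10⁻⁶ m/K
ΔT = g/(α₁L₁+α₂L₂) = 4.28×10⁻⁴ / 3.784884×10⁻⁶ = 113.08 K
T = 23.6 + 113.08 = 136.68 °C

T = 137 °C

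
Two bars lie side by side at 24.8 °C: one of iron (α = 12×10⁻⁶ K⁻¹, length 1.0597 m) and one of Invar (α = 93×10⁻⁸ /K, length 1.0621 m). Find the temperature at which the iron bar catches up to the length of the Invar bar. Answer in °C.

Equal length when α₁L₁ΔT − α₂L₂ΔT = L₂ − L₁ = 2.40×10⁻³ m
α₁L₁ = 1.27164×10⁻⁵, α₂L₂ = 9.87753×10⁻⁷ → Δ(αL) = 1.1728647×10⁻⁵ m/K
ΔT = 2.40×10⁻³ / 1.1728647×10⁻⁵ = 204.627 K, so T = 24.8 + 204.627 = 229.427 °C

T = 229.4 °C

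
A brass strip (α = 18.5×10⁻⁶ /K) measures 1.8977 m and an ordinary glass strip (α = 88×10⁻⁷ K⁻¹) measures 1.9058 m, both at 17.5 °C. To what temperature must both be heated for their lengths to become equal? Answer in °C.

L₁(1 + α₁ΔT) = L₂(1 + α₂ΔT) ⇒ ΔT = (L₂ − L₁)/(α₁L₁ − α₂L₂)
L₂ − L₁ = 1.9058 − 1.8977 = 8.10×10⁻³ m
α₁L₁ − α₂L₂ = 18.5×10⁻⁶×1.8977 − 88×10⁻⁷×1.9058 = 1.833641×10⁻⁵ m/K
ΔT = 8.10×10⁻³ / 1.833641×10⁻⁵ = 441.744 K
T = 17.5 + 441.744 = 459.244 °C

T = 459.2 °C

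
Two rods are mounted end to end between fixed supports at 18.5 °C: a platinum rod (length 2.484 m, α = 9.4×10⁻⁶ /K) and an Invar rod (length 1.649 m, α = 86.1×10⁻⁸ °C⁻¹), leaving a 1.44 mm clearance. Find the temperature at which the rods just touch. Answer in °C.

Gap closes when ΔL₁ + ΔL₂ = 1.44 mm = 1.44×10⁻³ m
(α₁L₁ + α₂L₂)ΔT = g
α₁L₁ + α₂L₂ = 9.4×10⁻⁶×2.484 + 86.1×10⁻⁸×1.649 = 2.4769389×10⁻⁵ m/K
ΔT = 1.44×10⁻³ / 2.4769389×10⁻⁵ = 58.136 K
T = 18.5 + 58.136 = 76.636 °C

T = 76.6 °C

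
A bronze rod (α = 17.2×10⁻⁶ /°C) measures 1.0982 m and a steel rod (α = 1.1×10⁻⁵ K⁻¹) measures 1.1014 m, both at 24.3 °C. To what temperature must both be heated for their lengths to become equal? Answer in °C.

T = 496.7 °C

Equal length when α₁L₁ΔT − α₂L₂ΔT = L₂ − L₁ = 3.20×10⁻³ m
α₁L₁ = 1.888904×10⁻⁵, α₂L₂ = 1.21154×10⁻⁵ → Δ(αL) = 6.77364×10⁻⁶ m/K
ΔT = 3.20×10⁻³ / 6.77364×10⁻⁶ = 472.420 K, so T = 24.3 + 472.420 = 496.720 °C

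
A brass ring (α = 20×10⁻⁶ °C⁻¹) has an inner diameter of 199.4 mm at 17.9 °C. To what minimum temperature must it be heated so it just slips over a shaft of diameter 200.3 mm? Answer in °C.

T = 244 °C

Required Δd = 200.3 − 199.4 = 0.9 mm
Δd = αd₀ΔT ⇒ ΔT = Δd/(αd₀) = 0.9 / (20×10⁻⁶ × 199.4) = 225.68 K
T_min = 17.9 + 225.68 = 243.58 °C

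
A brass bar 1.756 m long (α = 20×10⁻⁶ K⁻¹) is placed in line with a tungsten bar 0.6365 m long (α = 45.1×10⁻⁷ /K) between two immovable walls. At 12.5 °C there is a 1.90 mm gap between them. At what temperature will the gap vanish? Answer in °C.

Gap closes when ΔL₁ + ΔL₂ = 1.90 mm = 1.90×10⁻³ m
(α₁L₁ + α₂L₂)ΔT = g
α₁L₁ + α₂L₂ = 20×10⁻⁶×1.756 + 45.1×10⁻⁷×0.6365 = 3.7990615×10⁻⁵ m/K
ΔT = 1.90×10⁻³ / 3.7990615×10⁻⁵ = 50.012 K
T = 12.5 + 50.012 = 62.512 °C

T = 62.5 °C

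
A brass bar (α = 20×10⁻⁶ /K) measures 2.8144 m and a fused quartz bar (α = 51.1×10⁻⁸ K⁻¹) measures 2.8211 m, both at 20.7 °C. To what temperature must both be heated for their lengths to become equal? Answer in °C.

T = 142.9 °C

Equal length when α₁L₁ΔT − α₂L₂ΔT = L₂ − L₁ = 6.70×10⁻³ m
α₁L₁ = 5.6288×10⁻⁵, α₂L₂ = 1.4415821×10⁻⁶ → Δ(αL) = 5.48464179×10⁻⁵ m/K
ΔT = 6.70×10⁻³ / 5.48464179×10⁻⁵ = 122.159 K, so T = 20.7 + 122.159 = 142.859 °C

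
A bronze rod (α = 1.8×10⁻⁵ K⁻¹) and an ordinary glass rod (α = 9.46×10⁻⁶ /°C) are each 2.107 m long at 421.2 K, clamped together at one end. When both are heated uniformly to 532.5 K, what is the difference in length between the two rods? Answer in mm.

ΔT = 111.3 K
bronze: ΔL = 1.8×10⁻⁵ × 2.107 m × 111.3 = 4.2212×10⁻³ m = 4.2212 mm
ordinary glass: ΔL = 9.46×10⁻⁶ × 2.107 m × 111.3 = 2.2185×10⁻³ m = 2.2185 mm
difference = 4.2212 − 2.2185 = 2.0027 mm

2.00 mm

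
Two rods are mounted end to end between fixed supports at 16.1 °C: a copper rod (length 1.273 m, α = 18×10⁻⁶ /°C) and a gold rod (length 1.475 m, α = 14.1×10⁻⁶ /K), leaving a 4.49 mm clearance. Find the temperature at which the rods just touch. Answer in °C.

α₁L₁ = 2.2914×10⁻⁵ m/K, α₂L₂ = 2.07975×10⁻⁵ m/K → total 4.37115×10⁻⁵ m/K
ΔT = g/(α₁L₁+α₂L₂) = 4.49×10⁻³ / 4.37115×10⁻⁵ = 102.72 K
T = 16.1 + 102.72 = 118.82 °C

T = 119 °C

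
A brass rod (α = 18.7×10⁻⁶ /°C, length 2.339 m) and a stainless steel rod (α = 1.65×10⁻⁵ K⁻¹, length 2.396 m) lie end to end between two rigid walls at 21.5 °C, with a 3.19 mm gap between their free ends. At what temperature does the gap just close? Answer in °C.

α₁L₁ = 4.37393×10⁻⁵ m/K, α₂L₂ = 3.9534×10⁻⁵ m/K → total 8.32733×10⁻⁵ m/K
ΔT = g/(α₁L₁+α₂L₂) = 3.19×10⁻³ / 8.32733×10⁻⁵ = 38.308 K
T = 21.5 + 38.308 = 59.808 °C

T = 59.8 °C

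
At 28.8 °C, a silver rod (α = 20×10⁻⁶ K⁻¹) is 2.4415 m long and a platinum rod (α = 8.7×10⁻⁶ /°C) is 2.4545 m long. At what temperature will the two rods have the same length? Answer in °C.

L₁(1 + α₁ΔT) = L₂(1 + α₂ΔT) ⇒ ΔT = (L₂ − L₁)/(α₁L₁ − α₂L₂)
L₂ − L₁ = 2.4545 − 2.4415 = 1.30×10⁻² m
α₁L₁ − α₂L₂ = 20×10⁻⁶×2.4415 − 8.7×10⁻⁶×2.4545 = 2.747585×10⁻⁵ m/K
ΔT = 1.30×10⁻² / 2.747585×10⁻⁵ = 473.143 K
T = 28.8 + 473.143 = 501.943 °C

T = 501.9 °C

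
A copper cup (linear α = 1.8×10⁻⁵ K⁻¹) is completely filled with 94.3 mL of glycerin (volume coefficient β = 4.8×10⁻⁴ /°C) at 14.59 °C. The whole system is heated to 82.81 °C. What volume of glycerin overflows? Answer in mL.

2.74 mL

The cup also expands: β_container ≈ 3α = 5.4×10⁻⁵ /K
Net overflow = V₀(β_liq − 3α_cont)ΔT
β − 3α = 4.80×10⁻⁴ − 5.4×10⁻⁵ = 4.26×10⁻⁴ /K; ΔT = 68.22 K
ΔV = 94.3 × 4.26×10⁻⁴ × 68.22 = 2.74 mL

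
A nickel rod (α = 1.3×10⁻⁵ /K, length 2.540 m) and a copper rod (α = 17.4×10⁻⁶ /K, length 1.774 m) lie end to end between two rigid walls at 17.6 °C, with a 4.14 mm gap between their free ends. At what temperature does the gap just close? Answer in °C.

Gap closes when ΔL₁ + ΔL₂ = 4.14 mm = 4.14×10⁻³ m
(α₁L₁ + α₂L₂)ΔT = g
α₁L₁ + α₂L₂ = 1.3×10⁻⁵×2.540 + 17.4×10⁻⁶×1.774 = 6.38876×10⁻⁵ m/K
ΔT = 4.14×10⁻³ / 6.38876×10⁻⁵ = 64.801 K
T = 17.6 + 64.801 = 82.401 °C

T = 82.4 °C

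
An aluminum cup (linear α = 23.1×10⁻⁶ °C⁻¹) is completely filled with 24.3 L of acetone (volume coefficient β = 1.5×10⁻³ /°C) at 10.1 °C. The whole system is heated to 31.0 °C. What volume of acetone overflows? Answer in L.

The cup also expands: β_container ≈ 3α = 6.93×10⁻⁵ /K
Net overflow = V₀(β_liq − 3α_cont)ΔT
β − 3α = 1.50×10⁻³ − 6.93×10⁻⁵ = 1.4307×10⁻³ /K; ΔT = 20.9 K
ΔV = 24.3 × 1.4307×10⁻³ × 20.9 = 0.727 L

0.727 L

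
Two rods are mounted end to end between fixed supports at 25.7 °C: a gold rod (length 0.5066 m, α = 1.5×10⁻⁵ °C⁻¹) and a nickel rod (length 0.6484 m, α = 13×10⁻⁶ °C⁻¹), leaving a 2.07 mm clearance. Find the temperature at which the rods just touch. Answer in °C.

α₁L₁ = 7.599×10⁻⁶ m/K, α₂L₂ = 8.4292×10⁻⁶ m/K → total 1.60282×10⁻⁵ m/K
ΔT = g/(α₁L₁+α₂L₂) = 2.07×10⁻³ / 1.60282×10⁻⁵ = 129.15 K
T = 25.7 + 129.15 = 154.85 °C

T = 155 °C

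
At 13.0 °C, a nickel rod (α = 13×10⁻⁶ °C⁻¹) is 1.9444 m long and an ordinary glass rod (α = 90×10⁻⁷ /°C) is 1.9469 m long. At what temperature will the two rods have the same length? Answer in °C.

Equal length when α₁L₁ΔT − α₂L₂ΔT = L₂ − L₁ = 2.50×10⁻³ m
α₁L₁ = 2.52772×10⁻⁵, α₂L₂ = 1.75221×10⁻⁵ → Δ(αL) = 7.7551×10⁻⁶ m/K
ΔT = 2.50×10⁻³ / 7.7551×10⁻⁶ = 322.369 K, so T = 13.0 + 322.369 = 335.369 °C

T = 335.4 °C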